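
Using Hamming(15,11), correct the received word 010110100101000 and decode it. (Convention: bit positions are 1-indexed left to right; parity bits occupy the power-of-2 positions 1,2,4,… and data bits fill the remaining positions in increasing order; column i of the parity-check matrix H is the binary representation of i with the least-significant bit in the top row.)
Syndrome s = H · r^T (mod 2), r = 010110100101000:
  s[0] = (101010101010101)·(010110100101000) mod 2 = 0+0+0+0+1+0+1+0+0+0+0+0+0+0+0 mod 2 = 0
  s[1] = (011001100110011)·(010110100101000) mod 2 = 0+1+0+0+0+0+1+0+0+1+0+0+0+0+0 mod 2 = 1
  s[2] = (000111100001111)·(010110100101000) mod 2 = 0+0+0+1+1+0+1+0+0+0+0+1+0+0+0 mod 2 = 0
  s[3] = (000000011111111)·(010110100101000) mod 2 = 0+0+0+0+0+0+0+0+0+1+0+1+0+0+0 mod 2 = 0
Syndrome = 0100
Column 2 of H equals this syndrome → error at bit 2 (1-indexed).
Flip bit 2: 010110100101000 → 000110100101000
Extract data bits at positions {3,5,6,7,9,10,11,12,13,14,15}: 01010101000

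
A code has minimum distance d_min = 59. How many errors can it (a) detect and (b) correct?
(a) Detection requires d_min ≥ e+1, so e ≤ d_min − 1 = 58.
(b) Correction requires d_min ≥ 2t+1, so t ≤ ⌊(d_min − 1)/2⌋ = ⌊58/2⌋ = 29.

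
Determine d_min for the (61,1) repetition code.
d_min = 61 (the only two codewords are 0…0 and 1…1, differing in all 61 positions).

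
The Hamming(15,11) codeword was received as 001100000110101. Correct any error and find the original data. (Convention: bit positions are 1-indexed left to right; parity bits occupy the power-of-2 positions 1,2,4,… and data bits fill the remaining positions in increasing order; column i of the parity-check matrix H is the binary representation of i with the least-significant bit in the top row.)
Syndrome s = H · r^T (mod 2), r = 001100000110101:
  s[0] = (101010101010101)·(001100000110101) mod 2 = 0+0+1+0+0+0+0+0+0+0+1+0+1+0+1 mod 2 = 0
  s[1] = (011001100110011)·(001100000110101) mod 2 = 0+0+1+0+0+0+0+0+0+1+1+0+0+0+1 mod 2 = 0
  s[2] = (000111100001111)·(001100000110101) mod 2 = 0+0+0+1+0+0+0+0+0+0+0+0+1+0+1 mod 2 = 1
  s[3] = (000000011111111)·(001100000110101) mod 2 = 0+0+0+0+0+0+0+0+0+1+1+0+1+0+1 mod 2 = 0
Syndrome = 0010
Column 4 of H equals this syndrome → error at bit 4 (1-indexed).
Flip bit 4: 001100000110101 → 001000000110101
Extract data bits at positions {3,5,6,7,9,10,11,12,13,14,15}: 10000110101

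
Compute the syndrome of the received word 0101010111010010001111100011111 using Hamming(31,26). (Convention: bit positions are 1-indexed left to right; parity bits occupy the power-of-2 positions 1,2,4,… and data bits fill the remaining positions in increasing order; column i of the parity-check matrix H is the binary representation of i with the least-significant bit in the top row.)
Syndrome s = H · r^T (mod 2), r = 0101010111010010001111100011111:
  s[0] = (1010101010101010101010101010101)·(0101010111010010001111100011111) mod 2 = 0+0+0+0+0+0+0+0+1+0+0+0+0+0+1+0+0+0+1+0+1+0+1+0+0+0+1+0+1+0+1 mod 2 = 0
  s[1] = (0110011001100110011001100110011)·(0101010111010010001111100011111) mod 2 = 0+1+0+0+0+1+0+0+0+1+0+0+0+0+1+0+0+0+1+0+0+1+1+0+0+0+1+0+0+1+1 mod 2 = 0
  s[2] = (0001111000011110000111100001111)·(0101010111010010001111100011111) mod 2 = 0+0+0+1+0+1+0+0+0+0+0+1+0+0+1+0+0+0+0+1+1+1+1+0+0+0+0+1+1+1+1 mod 2 = 0
  s[3] = (0000000111111110000000011111111)·(0101010111010010001111100011111) mod 2 = 0+0+0+0+0+0+0+1+1+1+0+1+0+0+1+0+0+0+0+0+0+0+0+0+0+0+1+1+1+1+1 mod 2 = 0
  s[4] = (0000000000000001111111111111111)·(0101010111010010001111100011111) mod 2 = 0+0+0+0+0+0+0+0+0+0+0+0+0+0+0+0+0+0+1+1+1+1+1+0+0+0+1+1+1+1+1 mod 2 = 0
Syndrome = 00000
s = 0: no error detected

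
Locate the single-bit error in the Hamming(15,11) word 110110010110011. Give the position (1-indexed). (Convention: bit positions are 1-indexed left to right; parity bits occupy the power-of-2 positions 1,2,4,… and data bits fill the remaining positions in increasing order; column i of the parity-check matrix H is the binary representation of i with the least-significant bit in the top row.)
Syndrome s = H · r^T (mod 2), r = 110110010110011:
  s[0] = (101010101010101)·(110110010110011) mod 2 = 1+0+0+0+1+0+0+0+0+0+1+0+0+0+1 mod 2 = 0
  s[1] = (011001100110011)·(110110010110011) mod 2 = 0+1+0+0+0+0+0+0+0+1+1+0+0+1+1 mod 2 = 1
  s[2] = (000111100001111)·(110110010110011) mod 2 = 0+0+0+1+1+0+0+0+0+0+0+0+0+1+1 mod 2 = 0
  s[3] = (000000011111111)·(110110010110011) mod 2 = 0+0+0+0+0+0+0+1+0+1+1+0+0+1+1 mod 2 = 1
Syndrome = 0101
Column i of H is the binary representation of i, so the syndrome is the binary index of the flipped bit.
Read s = 0101 with s[0] as LSB: 0·2^0 + 1·2^1 + 0·2^2 + 1·2^3 = 10.
Error is at bit position 10.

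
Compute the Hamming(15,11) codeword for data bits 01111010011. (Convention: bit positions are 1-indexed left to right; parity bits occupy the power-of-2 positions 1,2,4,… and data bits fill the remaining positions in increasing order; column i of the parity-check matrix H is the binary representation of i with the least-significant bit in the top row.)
Codeword c = d · G (mod 2), d = 01111010011:
  c[0] = d·G[:,0] = (01111010011)·(11011010101) mod 2 = 0+1+0+1+1+0+1+0+0+0+1 mod 2 = 1
  c[1] = d·G[:,1] = (01111010011)·(10110110011) mod 2 = 0+0+1+1+0+0+1+0+0+1+1 mod 2 = 1
  c[2] = d·G[:,2] = (01111010011)·(10000000000) mod 2 = 0+0+0+0+0+0+0+0+0+0+0 mod 2 = 0
  c[3] = d·G[:,3] = (01111010011)·(01110001111) mod 2 = 0+1+1+1+0+0+0+0+0+1+1 mod 2 = 1
  c[4] = d·G[:,4] = (01111010011)·(01000000000) mod 2 = 0+1+0+0+0+0+0+0+0+0+0 mod 2 = 1
  c[5] = d·G[:,5] = (01111010011)·(00100000000) mod 2 = 0+0+1+0+0+0+0+0+0+0+0 mod 2 = 1
  c[6] = d·G[:,6] = (01111010011)·(00010000000) mod 2 = 0+0+0+1+0+0+0+0+0+0+0 mod 2 = 1
  c[7] = d·G[:,7] = (01111010011)·(00001111111) mod 2 = 0+0+0+0+1+0+1+0+0+1+1 mod 2 = 0
  c[8] = d·G[:,8] = (01111010011)·(00001000000) mod 2 = 0+0+0+0+1+0+0+0+0+0+0 mod 2 = 1
  c[9] = d·G[:,9] = (01111010011)·(00000100000) mod 2 = 0+0+0+0+0+0+0+0+0+0+0 mod 2 = 0
  c[10] = d·G[:,10] = (01111010011)·(00000010000) mod 2 = 0+0+0+0+0+0+1+0+0+0+0 mod 2 = 1
  c[11] = d·G[:,11] = (01111010011)·(00000001000) mod 2 = 0+0+0+0+0+0+0+0+0+0+0 mod 2 = 0
  c[12] = d·G[:,12] = (01111010011)·(00000000100) mod 2 = 0+0+0+0+0+0+0+0+0+0+0 mod 2 = 0
  c[13] = d·G[:,13] = (01111010011)·(00000000010) mod 2 = 0+0+0+0+0+0+0+0+0+1+0 mod 2 = 1
  c[14] = d·G[:,14] = (01111010011)·(00000000001) mod 2 = 0+0+0+0+0+0+0+0+0+0+1 mod 2 = 1
Codeword = 110111101010011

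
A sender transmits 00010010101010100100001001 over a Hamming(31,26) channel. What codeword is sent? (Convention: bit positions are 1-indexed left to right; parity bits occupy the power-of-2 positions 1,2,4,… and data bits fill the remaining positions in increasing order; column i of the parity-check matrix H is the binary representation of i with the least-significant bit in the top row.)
Codeword c = d · G (mod 2), d = 00010010101010100100001001:
  c[0] = d·G[:,0] = (00010010101010100100001001)·(11011010101101010101010101) mod 2 = 0+0+0+1+0+0+1+0+1+0+1+0+0+0+0+0+0+1+0+0+0+0+0+0+0+1 mod 2 = 0
  c[1] = d·G[:,1] = (00010010101010100100001001)·(10110110011011001100110011) mod 2 = 0+0+0+1+0+0+1+0+0+0+1+0+1+0+0+0+0+1+0+0+0+0+0+0+0+1 mod 2 = 0
  c[2] = d·G[:,2] = (00010010101010100100001001)·(10000000000000000000000000) mod 2 = 0+0+0+0+0+0+0+0+0+0+0+0+0+0+0+0+0+0+0+0+0+0+0+0+0+0 mod 2 = 0
  c[3] = d·G[:,3] = (00010010101010100100001001)·(01110001111000111100001111) mod 2 = 0+0+0+1+0+0+0+0+1+0+1+0+0+0+1+0+0+1+0+0+0+0+1+0+0+1 mod 2 = 1
  c[4] = d·G[:,4] = (00010010101010100100001001)·(01000000000000000000000000) mod 2 = 0+0+0+0+0+0+0+0+0+0+0+0+0+0+0+0+0+0+0+0+0+0+0+0+0+0 mod 2 = 0
  c[5] = d·G[:,5] = (00010010101010100100001001)·(00100000000000000000000000) mod 2 = 0+0+0+0+0+0+0+0+0+0+0+0+0+0+0+0+0+0+0+0+0+0+0+0+0+0 mod 2 = 0
  c[6] = d·G[:,6] = (00010010101010100100001001)·(00010000000000000000000000) mod 2 = 0+0+0+1+0+0+0+0+0+0+0+0+0+0+0+0+0+0+0+0+0+0+0+0+0+0 mod 2 = 1
  c[7] = d·G[:,7] = (00010010101010100100001001)·(00001111111000000011111111) mod 2 = 0+0+0+0+0+0+1+0+1+0+1+0+0+0+0+0+0+0+0+0+0+0+1+0+0+1 mod 2 = 1
  c[8] = d·G[:,8] = (00010010101010100100001001)·(00001000000000000000000000) mod 2 = 0+0+0+0+0+0+0+0+0+0+0+0+0+0+0+0+0+0+0+0+0+0+0+0+0+0 mod 2 = 0
  c[9] = d·G[:,9] = (00010010101010100100001001)·(00000100000000000000000000) mod 2 = 0+0+0+0+0+0+0+0+0+0+0+0+0+0+0+0+0+0+0+0+0+0+0+0+0+0 mod 2 = 0
  c[10] = d·G[:,10] = (00010010101010100100001001)·(00000010000000000000000000) mod 2 = 0+0+0+0+0+0+1+0+0+0+0+0+0+0+0+0+0+0+0+0+0+0+0+0+0+0 mod 2 = 1
  c[11] = d·G[:,11] = (00010010101010100100001001)·(00000001000000000000000000) mod 2 = 0+0+0+0+0+0+0+0+0+0+0+0+0+0+0+0+0+0+0+0+0+0+0+0+0+0 mod 2 = 0
  c[12] = d·G[:,12] = (00010010101010100100001001)·(00000000100000000000000000) mod 2 = 0+0+0+0+0+0+0+0+1+0+0+0+0+0+0+0+0+0+0+0+0+0+0+0+0+0 mod 2 = 1
  c[13] = d·G[:,13] = (00010010101010100100001001)·(00000000010000000000000000) mod 2 = 0+0+0+0+0+0+0+0+0+0+0+0+0+0+0+0+0+0+0+0+0+0+0+0+0+0 mod 2 = 0
  c[14] = d·G[:,14] = (00010010101010100100001001)·(00000000001000000000000000) mod 2 = 0+0+0+0+0+0+0+0+0+0+1+0+0+0+0+0+0+0+0+0+0+0+0+0+0+0 mod 2 = 1
  c[15] = d·G[:,15] = (00010010101010100100001001)·(00000000000111111111111111) mod 2 = 0+0+0+0+0+0+0+0+0+0+0+0+1+0+1+0+0+1+0+0+0+0+1+0+0+1 mod 2 = 1
  c[16] = d·G[:,16] = (00010010101010100100001001)·(00000000000100000000000000) mod 2 = 0+0+0+0+0+0+0+0+0+0+0+0+0+0+0+0+0+0+0+0+0+0+0+0+0+0 mod 2 = 0
  c[17] = d·G[:,17] = (00010010101010100100001001)·(00000000000010000000000000) mod 2 = 0+0+0+0+0+0+0+0+0+0+0+0+1+0+0+0+0+0+0+0+0+0+0+0+0+0 mod 2 = 1
  c[18] = d·G[:,18] = (00010010101010100100001001)·(00000000000001000000000000) mod 2 = 0+0+0+0+0+0+0+0+0+0+0+0+0+0+0+0+0+0+0+0+0+0+0+0+0+0 mod 2 = 0
  c[19] = d·G[:,19] = (00010010101010100100001001)·(00000000000000100000000000) mod 2 = 0+0+0+0+0+0+0+0+0+0+0+0+0+0+1+0+0+0+0+0+0+0+0+0+0+0 mod 2 = 1
  c[20] = d·G[:,20] = (00010010101010100100001001)·(00000000000000010000000000) mod 2 = 0+0+0+0+0+0+0+0+0+0+0+0+0+0+0+0+0+0+0+0+0+0+0+0+0+0 mod 2 = 0
  c[21] = d·G[:,21] = (00010010101010100100001001)·(00000000000000001000000000) mod 2 = 0+0+0+0+0+0+0+0+0+0+0+0+0+0+0+0+0+0+0+0+0+0+0+0+0+0 mod 2 = 0
  c[22] = d·G[:,22] = (00010010101010100100001001)·(00000000000000000100000000) mod 2 = 0+0+0+0+0+0+0+0+0+0+0+0+0+0+0+0+0+1+0+0+0+0+0+0+0+0 mod 2 = 1
  c[23] = d·G[:,23] = (00010010101010100100001001)·(00000000000000000010000000) mod 2 = 0+0+0+0+0+0+0+0+0+0+0+0+0+0+0+0+0+0+0+0+0+0+0+0+0+0 mod 2 = 0
  c[24] = d·G[:,24] = (00010010101010100100001001)·(00000000000000000001000000) mod 2 = 0+0+0+0+0+0+0+0+0+0+0+0+0+0+0+0+0+0+0+0+0+0+0+0+0+0 mod 2 = 0
  c[25] = d·G[:,25] = (00010010101010100100001001)·(00000000000000000000100000) mod 2 = 0+0+0+0+0+0+0+0+0+0+0+0+0+0+0+0+0+0+0+0+0+0+0+0+0+0 mod 2 = 0
  c[26] = d·G[:,26] = (00010010101010100100001001)·(00000000000000000000010000) mod 2 = 0+0+0+0+0+0+0+0+0+0+0+0+0+0+0+0+0+0+0+0+0+0+0+0+0+0 mod 2 = 0
  c[27] = d·G[:,27] = (00010010101010100100001001)·(00000000000000000000001000) mod 2 = 0+0+0+0+0+0+0+0+0+0+0+0+0+0+0+0+0+0+0+0+0+0+1+0+0+0 mod 2 = 1
  c[28] = d·G[:,28] = (00010010101010100100001001)·(00000000000000000000000100) mod 2 = 0+0+0+0+0+0+0+0+0+0+0+0+0+0+0+0+0+0+0+0+0+0+0+0+0+0 mod 2 = 0
  c[29] = d·G[:,29] = (00010010101010100100001001)·(00000000000000000000000010) mod 2 = 0+0+0+0+0+0+0+0+0+0+0+0+0+0+0+0+0+0+0+0+0+0+0+0+0+0 mod 2 = 0
  c[30] = d·G[:,30] = (00010010101010100100001001)·(00000000000000000000000001) mod 2 = 0+0+0+0+0+0+0+0+0+0+0+0+0+0+0+0+0+0+0+0+0+0+0+0+0+1 mod 2 = 1
Codeword = 0001001100101011010100100001001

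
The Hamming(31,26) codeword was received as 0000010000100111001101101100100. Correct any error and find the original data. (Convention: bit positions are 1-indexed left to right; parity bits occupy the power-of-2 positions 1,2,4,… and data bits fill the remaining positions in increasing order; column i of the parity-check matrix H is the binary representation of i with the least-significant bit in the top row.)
Syndrome s = H · r^T (mod 2), r = 0000010000100111001101101100100:
  s[0] = (1010101010101010101010101010101)·(0000010000100111001101101100100) mod 2 = 0+0+0+0+0+0+0+0+0+0+1+0+0+0+1+0+0+0+1+0+0+0+1+0+1+0+0+0+1+0+0 mod 2 = 0
  s[1] = (0110011001100110011001100110011)·(0000010000100111001101101100100) mod 2 = 0+0+0+0+0+1+0+0+0+0+1+0+0+1+1+0+0+0+1+0+0+1+1+0+0+1+0+0+0+0+0 mod 2 = 0
  s[2] = (0001111000011110000111100001111)·(0000010000100111001101101100100) mod 2 = 0+0+0+0+0+1+0+0+0+0+0+0+0+1+1+0+0+0+0+1+0+1+1+0+0+0+0+0+1+0+0 mod 2 = 1
  s[3] = (0000000111111110000000011111111)·(0000010000100111001101101100100) mod 2 = 0+0+0+0+0+0+0+0+0+0+1+0+0+1+1+0+0+0+0+0+0+0+0+0+1+1+0+0+1+0+0 mod 2 = 0
  s[4] = (0000000000000001111111111111111)·(0000010000100111001101101100100) mod 2 = 0+0+0+0+0+0+0+0+0+0+0+0+0+0+0+1+0+0+1+1+0+1+1+0+1+1+0+0+1+0+0 mod 2 = 0
Syndrome = 00100
Column 4 of H equals this syndrome → error at bit 4 (1-indexed).
Flip bit 4: 0000010000100111001101101100100 → 0001010000100111001101101100100
Extract data bits at positions {3,5,6,7,9,10,11,12,13,14,15,17,18,19,20,21,22,23,24,25,26,27,28,29,30,31}: 00100010011001101101100100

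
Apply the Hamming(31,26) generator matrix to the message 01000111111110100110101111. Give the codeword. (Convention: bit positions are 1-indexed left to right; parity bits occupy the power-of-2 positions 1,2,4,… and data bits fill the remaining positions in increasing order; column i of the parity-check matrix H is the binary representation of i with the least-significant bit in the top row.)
Codeword c = d · G (mod 2), d = 01000111111110100110101111:
  c[0] = d·G[:,0] = (01000111111110100110101111)·(11011010101101010101010101) mod 2 = 0+1+0+0+0+0+1+0+1+0+1+1+0+0+0+0+0+1+0+0+0+0+0+1+0+1 mod 2 = 0
  c[1] = d·G[:,1] = (01000111111110100110101111)·(10110110011011001100110011) mod 2 = 0+0+0+0+0+1+1+0+0+1+1+0+1+0+0+0+0+1+0+0+1+0+0+0+1+1 mod 2 = 1
  c[2] = d·G[:,2] = (01000111111110100110101111)·(10000000000000000000000000) mod 2 = 0+0+0+0+0+0+0+0+0+0+0+0+0+0+0+0+0+0+0+0+0+0+0+0+0+0 mod 2 = 0
  c[3] = d·G[:,3] = (01000111111110100110101111)·(01110001111000111100001111) mod 2 = 0+1+0+0+0+0+0+1+1+1+1+0+0+0+1+0+0+1+0+0+0+0+1+1+1+1 mod 2 = 1
  c[4] = d·G[:,4] = (01000111111110100110101111)·(01000000000000000000000000) mod 2 = 0+1+0+0+0+0+0+0+0+0+0+0+0+0+0+0+0+0+0+0+0+0+0+0+0+0 mod 2 = 1
  c[5] = d·G[:,5] = (01000111111110100110101111)·(00100000000000000000000000) mod 2 = 0+0+0+0+0+0+0+0+0+0+0+0+0+0+0+0+0+0+0+0+0+0+0+0+0+0 mod 2 = 0
  c[6] = d·G[:,6] = (01000111111110100110101111)·(00010000000000000000000000) mod 2 = 0+0+0+0+0+0+0+0+0+0+0+0+0+0+0+0+0+0+0+0+0+0+0+0+0+0 mod 2 = 0
  c[7] = d·G[:,7] = (01000111111110100110101111)·(00001111111000000011111111) mod 2 = 0+0+0+0+0+1+1+1+1+1+1+0+0+0+0+0+0+0+1+0+1+0+1+1+1+1 mod 2 = 0
  c[8] = d·G[:,8] = (01000111111110100110101111)·(00001000000000000000000000) mod 2 = 0+0+0+0+0+0+0+0+0+0+0+0+0+0+0+0+0+0+0+0+0+0+0+0+0+0 mod 2 = 0
  c[9] = d·G[:,9] = (01000111111110100110101111)·(00000100000000000000000000) mod 2 = 0+0+0+0+0+1+0+0+0+0+0+0+0+0+0+0+0+0+0+0+0+0+0+0+0+0 mod 2 = 1
  c[10] = d·G[:,10] = (01000111111110100110101111)·(00000010000000000000000000) mod 2 = 0+0+0+0+0+0+1+0+0+0+0+0+0+0+0+0+0+0+0+0+0+0+0+0+0+0 mod 2 = 1
  c[11] = d·G[:,11] = (01000111111110100110101111)·(00000001000000000000000000) mod 2 = 0+0+0+0+0+0+0+1+0+0+0+0+0+0+0+0+0+0+0+0+0+0+0+0+0+0 mod 2 = 1
  c[12] = d·G[:,12] = (01000111111110100110101111)·(00000000100000000000000000) mod 2 = 0+0+0+0+0+0+0+0+1+0+0+0+0+0+0+0+0+0+0+0+0+0+0+0+0+0 mod 2 = 1
  c[13] = d·G[:,13] = (01000111111110100110101111)·(00000000010000000000000000) mod 2 = 0+0+0+0+0+0+0+0+0+1+0+0+0+0+0+0+0+0+0+0+0+0+0+0+0+0 mod 2 = 1
  c[14] = d·G[:,14] = (01000111111110100110101111)·(00000000001000000000000000) mod 2 = 0+0+0+0+0+0+0+0+0+0+1+0+0+0+0+0+0+0+0+0+0+0+0+0+0+0 mod 2 = 1
  c[15] = d·G[:,15] = (01000111111110100110101111)·(00000000000111111111111111) mod 2 = 0+0+0+0+0+0+0+0+0+0+0+1+1+0+1+0+0+1+1+0+1+0+1+1+1+1 mod 2 = 0
  c[16] = d·G[:,16] = (01000111111110100110101111)·(00000000000100000000000000) mod 2 = 0+0+0+0+0+0+0+0+0+0+0+1+0+0+0+0+0+0+0+0+0+0+0+0+0+0 mod 2 = 1
  c[17] = d·G[:,17] = (01000111111110100110101111)·(00000000000010000000000000) mod 2 = 0+0+0+0+0+0+0+0+0+0+0+0+1+0+0+0+0+0+0+0+0+0+0+0+0+0 mod 2 = 1
  c[18] = d·G[:,18] = (01000111111110100110101111)·(00000000000001000000000000) mod 2 = 0+0+0+0+0+0+0+0+0+0+0+0+0+0+0+0+0+0+0+0+0+0+0+0+0+0 mod 2 = 0
  c[19] = d·G[:,19] = (01000111111110100110101111)·(00000000000000100000000000) mod 2 = 0+0+0+0+0+0+0+0+0+0+0+0+0+0+1+0+0+0+0+0+0+0+0+0+0+0 mod 2 = 1
  c[20] = d·G[:,20] = (01000111111110100110101111)·(00000000000000010000000000) mod 2 = 0+0+0+0+0+0+0+0+0+0+0+0+0+0+0+0+0+0+0+0+0+0+0+0+0+0 mod 2 = 0
  c[21] = d·G[:,21] = (01000111111110100110101111)·(00000000000000001000000000) mod 2 = 0+0+0+0+0+0+0+0+0+0+0+0+0+0+0+0+0+0+0+0+0+0+0+0+0+0 mod 2 = 0
  c[22] = d·G[:,22] = (01000111111110100110101111)·(00000000000000000100000000) mod 2 = 0+0+0+0+0+0+0+0+0+0+0+0+0+0+0+0+0+1+0+0+0+0+0+0+0+0 mod 2 = 1
  c[23] = d·G[:,23] = (01000111111110100110101111)·(00000000000000000010000000) mod 2 = 0+0+0+0+0+0+0+0+0+0+0+0+0+0+0+0+0+0+1+0+0+0+0+0+0+0 mod 2 = 1
  c[24] = d·G[:,24] = (01000111111110100110101111)·(00000000000000000001000000) mod 2 = 0+0+0+0+0+0+0+0+0+0+0+0+0+0+0+0+0+0+0+0+0+0+0+0+0+0 mod 2 = 0
  c[25] = d·G[:,25] = (01000111111110100110101111)·(00000000000000000000100000) mod 2 = 0+0+0+0+0+0+0+0+0+0+0+0+0+0+0+0+0+0+0+0+1+0+0+0+0+0 mod 2 = 1
  c[26] = d·G[:,26] = (01000111111110100110101111)·(00000000000000000000010000) mod 2 = 0+0+0+0+0+0+0+0+0+0+0+0+0+0+0+0+0+0+0+0+0+0+0+0+0+0 mod 2 = 0
  c[27] = d·G[:,27] = (01000111111110100110101111)·(00000000000000000000001000) mod 2 = 0+0+0+0+0+0+0+0+0+0+0+0+0+0+0+0+0+0+0+0+0+0+1+0+0+0 mod 2 = 1
  c[28] = d·G[:,28] = (01000111111110100110101111)·(00000000000000000000000100) mod 2 = 0+0+0+0+0+0+0+0+0+0+0+0+0+0+0+0+0+0+0+0+0+0+0+1+0+0 mod 2 = 1
  c[29] = d·G[:,29] = (01000111111110100110101111)·(00000000000000000000000010) mod 2 = 0+0+0+0+0+0+0+0+0+0+0+0+0+0+0+0+0+0+0+0+0+0+0+0+1+0 mod 2 = 1
  c[30] = d·G[:,30] = (01000111111110100110101111)·(00000000000000000000000001) mod 2 = 0+0+0+0+0+0+0+0+0+0+0+0+0+0+0+0+0+0+0+0+0+0+0+0+0+1 mod 2 = 1
Codeword = 0101100001111110110100110101111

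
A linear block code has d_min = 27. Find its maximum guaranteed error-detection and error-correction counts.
(a) Detection requires d_min ≥ e+1, so e ≤ d_min − 1 = 26.
(b) Correction requires d_min ≥ 2t+1, so t ≤ ⌊(d_min − 1)/2⌋ = ⌊26/2⌋ = 13.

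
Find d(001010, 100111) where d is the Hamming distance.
XOR = 101101, count of 1s = 4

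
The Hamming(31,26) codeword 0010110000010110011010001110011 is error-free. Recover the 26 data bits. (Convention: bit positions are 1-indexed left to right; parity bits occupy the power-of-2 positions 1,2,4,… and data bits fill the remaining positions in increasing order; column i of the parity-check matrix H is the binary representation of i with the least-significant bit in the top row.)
Parity bits occupy power-of-2 positions; data bits are at positions {3,5,6,7,9,10,11,12,13,14,15,17,18,19,20,21,22,23,24,25,26,27,28,29,30,31} (1-indexed).
Extract: c[3]=1 c[5]=1 c[6]=1 c[7]=0 c[9]=0 c[10]=0 c[11]=0 c[12]=1 c[13]=0 c[14]=1 c[15]=1 c[17]=0 c[18]=1 c[19]=1 c[20]=0 c[21]=1 c[22]=0 c[23]=0 c[24]=0 c[25]=1 c[26]=1 c[27]=1 c[28]=0 c[29]=0 c[30]=1 c[31]=1
Data = 11100001011011010001110011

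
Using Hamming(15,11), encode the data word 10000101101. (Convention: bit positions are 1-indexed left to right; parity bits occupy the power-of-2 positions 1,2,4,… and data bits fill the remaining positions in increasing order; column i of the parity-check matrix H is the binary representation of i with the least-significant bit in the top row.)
Codeword c = d · G (mod 2), d = 10000101101:
  c[0] = d·G[:,0] = (10000101101)·(11011010101) mod 2 = 1+0+0+0+0+0+0+0+1+0+1 mod 2 = 1
  c[1] = d·G[:,1] = (10000101101)·(10110110011) mod 2 = 1+0+0+0+0+1+0+0+0+0+1 mod 2 = 1
  c[2] = d·G[:,2] = (10000101101)·(10000000000) mod 2 = 1+0+0+0+0+0+0+0+0+0+0 mod 2 = 1
  c[3] = d·G[:,3] = (10000101101)·(01110001111) mod 2 = 0+0+0+0+0+0+0+1+1+0+1 mod 2 = 1
  c[4] = d·G[:,4] = (10000101101)·(01000000000) mod 2 = 0+0+0+0+0+0+0+0+0+0+0 mod 2 = 0
  c[5] = d·G[:,5] = (10000101101)·(00100000000) mod 2 = 0+0+0+0+0+0+0+0+0+0+0 mod 2 = 0
  c[6] = d·G[:,6] = (10000101101)·(00010000000) mod 2 = 0+0+0+0+0+0+0+0+0+0+0 mod 2 = 0
  c[7] = d·G[:,7] = (10000101101)·(00001111111) mod 2 = 0+0+0+0+0+1+0+1+1+0+1 mod 2 = 0
  c[8] = d·G[:,8] = (10000101101)·(00001000000) mod 2 = 0+0+0+0+0+0+0+0+0+0+0 mod 2 = 0
  c[9] = d·G[:,9] = (10000101101)·(00000100000) mod 2 = 0+0+0+0+0+1+0+0+0+0+0 mod 2 = 1
  c[10] = d·G[:,10] = (10000101101)·(00000010000) mod 2 = 0+0+0+0+0+0+0+0+0+0+0 mod 2 = 0
  c[11] = d·G[:,11] = (10000101101)·(00000001000) mod 2 = 0+0+0+0+0+0+0+1+0+0+0 mod 2 = 1
  c[12] = d·G[:,12] = (10000101101)·(00000000100) mod 2 = 0+0+0+0+0+0+0+0+1+0+0 mod 2 = 1
  c[13] = d·G[:,13] = (10000101101)·(00000000010) mod 2 = 0+0+0+0+0+0+0+0+0+0+0 mod 2 = 0
  c[14] = d·G[:,14] = (10000101101)·(00000000001) mod 2 = 0+0+0+0+0+0+0+0+0+0+1 mod 2 = 1
Codeword = 111100000101101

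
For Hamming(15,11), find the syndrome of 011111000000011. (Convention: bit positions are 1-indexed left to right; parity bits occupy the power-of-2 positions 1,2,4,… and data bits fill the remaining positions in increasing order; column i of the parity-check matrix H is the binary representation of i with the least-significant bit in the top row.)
Syndrome s = H · r^T (mod 2), r = 011111000000011:
  s[0] = (101010101010101)·(011111000000011) mod 2 = 0+0+1+0+1+0+0+0+0+0+0+0+0+0+1 mod 2 = 1
  s[1] = (011001100110011)·(011111000000011) mod 2 = 0+1+1+0+0+1+0+0+0+0+0+0+0+1+1 mod 2 = 1
  s[2] = (000111100001111)·(011111000000011) mod 2 = 0+0+0+1+1+1+0+0+0+0+0+0+0+1+1 mod 2 = 1
  s[3] = (000000011111111)·(011111000000011) mod 2 = 0+0+0+0+0+0+0+0+0+0+0+0+0+1+1 mod 2 = 0
Syndrome = 1110
Non-zero syndrome: error at position 7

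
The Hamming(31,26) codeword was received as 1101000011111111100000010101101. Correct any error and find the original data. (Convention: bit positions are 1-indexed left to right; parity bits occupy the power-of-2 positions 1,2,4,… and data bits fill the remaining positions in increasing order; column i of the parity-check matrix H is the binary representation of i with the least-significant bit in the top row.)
Syndrome s = H · r^T (mod 2), r = 1101000011111111100000010101101:
  s[0] = (1010101010101010101010101010101)·(1101000011111111100000010101101) mod 2 = 1+0+0+0+0+0+0+0+1+0+1+0+1+0+1+0+1+0+0+0+0+0+0+0+0+0+0+0+1+0+1 mod 2 = 0
  s[1] = (0110011001100110011001100110011)·(1101000011111111100000010101101) mod 2 = 0+1+0+0+0+0+0+0+0+1+1+0+0+1+1+0+0+0+0+0+0+0+0+0+0+1+0+0+0+0+1 mod 2 = 1
  s[2] = (0001111000011110000111100001111)·(1101000011111111100000010101101) mod 2 = 0+0+0+1+0+0+0+0+0+0+0+1+1+1+1+0+0+0+0+0+0+0+0+0+0+0+0+1+1+0+1 mod 2 = 0
  s[3] = (0000000111111110000000011111111)·(1101000011111111100000010101101) mod 2 = 0+0+0+0+0+0+0+0+1+1+1+1+1+1+1+0+0+0+0+0+0+0+0+1+0+1+0+1+1+0+1 mod 2 = 0
  s[4] = (0000000000000001111111111111111)·(1101000011111111100000010101101) mod 2 = 0+0+0+0+0+0+0+0+0+0+0+0+0+0+0+1+1+0+0+0+0+0+0+1+0+1+0+1+1+0+1 mod 2 = 1
Syndrome = 01001
Column 18 of H equals this syndrome → error at bit 18 (1-indexed).
Flip bit 18: 1101000011111111100000010101101 → 1101000011111111110000010101101
Extract data bits at positions {3,5,6,7,9,10,11,12,13,14,15,17,18,19,20,21,22,23,24,25,26,27,28,29,30,31}: 00001111111110000010101101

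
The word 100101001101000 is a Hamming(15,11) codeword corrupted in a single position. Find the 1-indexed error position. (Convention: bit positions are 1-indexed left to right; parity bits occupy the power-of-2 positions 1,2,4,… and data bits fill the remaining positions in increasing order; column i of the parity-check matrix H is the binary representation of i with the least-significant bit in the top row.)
Syndrome s = H · r^T (mod 2), r = 100101001101000:
  s[0] = (101010101010101)·(100101001101000) mod 2 = 1+0+0+0+0+0+0+0+1+0+0+0+0+0+0 mod 2 = 0
  s[1] = (011001100110011)·(100101001101000) mod 2 = 0+0+0+0+0+1+0+0+0+1+0+0+0+0+0 mod 2 = 0
  s[2] = (000111100001111)·(100101001101000) mod 2 = 0+0+0+1+0+1+0+0+0+0+0+1+0+0+0 mod 2 = 1
  s[3] = (000000011111111)·(100101001101000) mod 2 = 0+0+0+0+0+0+0+0+1+1+0+1+0+0+0 mod 2 = 1
Syndrome = 0011
Column i of H is the binary representation of i, so the syndrome is the binary index of the flipped bit.
Read s = 0011 with s[0] as LSB: 0·2^0 + 0·2^1 + 1·2^2 + 1·2^3 = 12.
Error is at bit position 12.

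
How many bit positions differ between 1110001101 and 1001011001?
XOR = 0111010100, count of 1s = 5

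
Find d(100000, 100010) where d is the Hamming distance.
XOR = 000010, count of 1s = 1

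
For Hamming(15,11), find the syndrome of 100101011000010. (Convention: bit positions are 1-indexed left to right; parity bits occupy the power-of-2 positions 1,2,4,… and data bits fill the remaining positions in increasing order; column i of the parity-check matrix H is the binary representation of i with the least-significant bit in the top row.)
Syndrome s = H · r^T (mod 2), r = 100101011000010:
  s[0] = (101010101010101)·(100101011000010) mod 2 = 1+0+0+0+0+0+0+0+1+0+0+0+0+0+0 mod 2 = 0
  s[1] = (011001100110011)·(100101011000010) mod 2 = 0+0+0+0+0+1+0+0+0+0+0+0+0+1+0 mod 2 = 0
  s[2] = (000111100001111)·(100101011000010) mod 2 = 0+0+0+1+0+1+0+0+0+0+0+0+0+1+0 mod 2 = 1
  s[3] = (000000011111111)·(100101011000010) mod 2 = 0+0+0+0+0+0+0+1+1+0+0+0+0+1+0 mod 2 = 1
Syndrome = 0011
Non-zero syndrome: error at position 12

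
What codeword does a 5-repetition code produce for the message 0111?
Repeat each bit 5× and concatenate:
0→00000  1→11111  1→11111  1→11111
Codeword = 00000111111111111111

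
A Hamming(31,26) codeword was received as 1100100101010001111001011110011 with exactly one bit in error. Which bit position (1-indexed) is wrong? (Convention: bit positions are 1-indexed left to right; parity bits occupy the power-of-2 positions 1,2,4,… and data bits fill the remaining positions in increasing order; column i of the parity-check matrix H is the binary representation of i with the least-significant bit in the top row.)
Syndrome s = H · r^T (mod 2), r = 1100100101010001111001011110011:
  s[0] = (1010101010101010101010101010101)·(1100100101010001111001011110011) mod 2 = 1+0+0+0+1+0+0+0+0+0+0+0+0+0+0+0+1+0+1+0+0+0+0+0+1+0+1+0+0+0+1 mod 2 = 1
  s[1] = (0110011001100110011001100110011)·(1100100101010001111001011110011) mod 2 = 0+1+0+0+0+0+0+0+0+1+0+0+0+0+0+0+0+1+1+0+0+1+0+0+0+1+1+0+0+1+1 mod 2 = 1
  s[2] = (0001111000011110000111100001111)·(1100100101010001111001011110011) mod 2 = 0+0+0+0+1+0+0+0+0+0+0+1+0+0+0+0+0+0+0+0+0+1+0+0+0+0+0+0+0+1+1 mod 2 = 1
  s[3] = (0000000111111110000000011111111)·(1100100101010001111001011110011) mod 2 = 0+0+0+0+0+0+0+1+0+1+0+1+0+0+0+0+0+0+0+0+0+0+0+1+1+1+1+0+0+1+1 mod 2 = 1
  s[4] = (0000000000000001111111111111111)·(1100100101010001111001011110011) mod 2 = 0+0+0+0+0+0+0+0+0+0+0+0+0+0+0+1+1+1+1+0+0+1+0+1+1+1+1+0+0+1+1 mod 2 = 1
Syndrome = 11111
Column i of H is the binary representation of i, so the syndrome is the binary index of the flipped bit.
Read s = 11111 with s[0] as LSB: 1·2^0 + 1·2^1 + 1·2^2 + 1·2^3 + 1·2^4 = 31.
Error is at bit position 31.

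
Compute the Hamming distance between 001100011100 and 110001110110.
XOR = 111101101010, count of 1s = 8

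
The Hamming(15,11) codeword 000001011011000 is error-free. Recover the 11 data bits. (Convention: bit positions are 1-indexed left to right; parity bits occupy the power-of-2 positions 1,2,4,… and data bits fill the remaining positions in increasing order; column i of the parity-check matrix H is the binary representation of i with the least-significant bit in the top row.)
Parity bits occupy power-of-2 positions; data bits are at positions {3,5,6,7,9,10,11,12,13,14,15} (1-indexed).
Extract: c[3]=0 c[5]=0 c[6]=1 c[7]=0 c[9]=1 c[10]=0 c[11]=1 c[12]=1 c[13]=0 c[14]=0 c[15]=0
Data = 00101011000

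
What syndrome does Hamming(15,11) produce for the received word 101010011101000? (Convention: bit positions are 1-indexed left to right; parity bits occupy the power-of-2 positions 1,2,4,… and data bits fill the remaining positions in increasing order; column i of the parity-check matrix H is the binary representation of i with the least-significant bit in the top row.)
Syndrome s = H · r^T (mod 2), r = 101010011101000:
  s[0] = (101010101010101)·(101010011101000) mod 2 = 1+0+1+0+1+0+0+0+1+0+0+0+0+0+0 mod 2 = 0
  s[1] = (011001100110011)·(101010011101000) mod 2 = 0+0+1+0+0+0+0+0+0+1+0+0+0+0+0 mod 2 = 0
  s[2] = (000111100001111)·(101010011101000) mod 2 = 0+0+0+0+1+0+0+0+0+0+0+1+0+0+0 mod 2 = 0
  s[3] = (000000011111111)·(101010011101000) mod 2 = 0+0+0+0+0+0+0+1+1+1+0+1+0+0+0 mod 2 = 0
Syndrome = 0000
s = 0: no error detected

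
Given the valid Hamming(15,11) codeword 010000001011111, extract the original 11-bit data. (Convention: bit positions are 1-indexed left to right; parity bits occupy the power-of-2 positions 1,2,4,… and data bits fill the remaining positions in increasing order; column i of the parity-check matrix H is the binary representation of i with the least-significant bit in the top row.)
Parity bits occupy power-of-2 positions; data bits are at positions {3,5,6,7,9,10,11,12,13,14,15} (1-indexed).
Extract: c[3]=0 c[5]=0 c[6]=0 c[7]=0 c[9]=1 c[10]=0 c[11]=1 c[12]=1 c[13]=1 c[14]=1 c[15]=1
Data = 00001011111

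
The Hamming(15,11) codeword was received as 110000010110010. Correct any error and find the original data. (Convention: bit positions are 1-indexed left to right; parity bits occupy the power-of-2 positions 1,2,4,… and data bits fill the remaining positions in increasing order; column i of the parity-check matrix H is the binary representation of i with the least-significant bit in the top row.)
Syndrome s = H · r^T (mod 2), r = 110000010110010:
  s[0] = (101010101010101)·(110000010110010) mod 2 = 1+0+0+0+0+0+0+0+0+0+1+0+0+0+0 mod 2 = 0
  s[1] = (011001100110011)·(110000010110010) mod 2 = 0+1+0+0+0+0+0+0+0+1+1+0+0+1+0 mod 2 = 0
  s[2] = (000111100001111)·(110000010110010) mod 2 = 0+0+0+0+0+0+0+0+0+0+0+0+0+1+0 mod 2 = 1
  s[3] = (000000011111111)·(110000010110010) mod 2 = 0+0+0+0+0+0+0+1+0+1+1+0+0+1+0 mod 2 = 0
Syndrome = 0010
Column 4 of H equals this syndrome → error at bit 4 (1-indexed).
Flip bit 4: 110000010110010 → 110100010110010
Extract data bits at positions {3,5,6,7,9,10,11,12,13,14,15}: 00000110010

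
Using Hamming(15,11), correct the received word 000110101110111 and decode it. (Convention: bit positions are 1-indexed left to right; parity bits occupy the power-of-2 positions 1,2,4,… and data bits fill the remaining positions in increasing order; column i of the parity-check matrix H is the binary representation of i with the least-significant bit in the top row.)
Syndrome s = H · r^T (mod 2), r = 000110101110111:
  s[0] = (101010101010101)·(000110101110111) mod 2 = 0+0+0+0+1+0+1+0+1+0+1+0+1+0+1 mod 2 = 0
  s[1] = (011001100110011)·(000110101110111) mod 2 = 0+0+0+0+0+0+1+0+0+1+1+0+0+1+1 mod 2 = 1
  s[2] = (000111100001111)·(000110101110111) mod 2 = 0+0+0+1+1+0+1+0+0+0+0+0+1+1+1 mod 2 = 0
  s[3] = (000000011111111)·(000110101110111) mod 2 = 0+0+0+0+0+0+0+0+1+1+1+0+1+1+1 mod 2 = 0
Syndrome = 0100
Column 2 of H equals this syndrome → error at bit 2 (1-indexed).
Flip bit 2: 000110101110111 → 010110101110111
Extract data bits at positions {3,5,6,7,9,10,11,12,13,14,15}: 01011110111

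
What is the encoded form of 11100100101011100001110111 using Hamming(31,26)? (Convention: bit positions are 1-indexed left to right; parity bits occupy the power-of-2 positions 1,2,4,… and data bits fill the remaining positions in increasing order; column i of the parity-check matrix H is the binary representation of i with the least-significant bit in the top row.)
Codeword c = d · G (mod 2), d = 11100100101011100001110111:
  c[0] = d·G[:,0] = (11100100101011100001110111)·(11011010101101010101010101) mod 2 = 1+1+0+0+0+0+0+0+1+0+1+0+0+1+0+0+0+0+0+1+0+1+0+1+0+1 mod 2 = 1
  c[1] = d·G[:,1] = (11100100101011100001110111)·(10110110011011001100110011) mod 2 = 1+0+1+0+0+1+0+0+0+0+1+0+1+1+0+0+0+0+0+0+1+1+0+0+1+1 mod 2 = 0
  c[2] = d·G[:,2] = (11100100101011100001110111)·(10000000000000000000000000) mod 2 = 1+0+0+0+0+0+0+0+0+0+0+0+0+0+0+0+0+0+0+0+0+0+0+0+0+0 mod 2 = 1
  c[3] = d·G[:,3] = (11100100101011100001110111)·(01110001111000111100001111) mod 2 = 0+1+1+0+0+0+0+0+1+0+1+0+0+0+1+0+0+0+0+0+0+0+0+1+1+1 mod 2 = 0
  c[4] = d·G[:,4] = (11100100101011100001110111)·(01000000000000000000000000) mod 2 = 0+1+0+0+0+0+0+0+0+0+0+0+0+0+0+0+0+0+0+0+0+0+0+0+0+0 mod 2 = 1
  c[5] = d·G[:,5] = (11100100101011100001110111)·(00100000000000000000000000) mod 2 = 0+0+1+0+0+0+0+0+0+0+0+0+0+0+0+0+0+0+0+0+0+0+0+0+0+0 mod 2 = 1
  c[6] = d·G[:,6] = (11100100101011100001110111)·(00010000000000000000000000) mod 2 = 0+0+0+0+0+0+0+0+0+0+0+0+0+0+0+0+0+0+0+0+0+0+0+0+0+0 mod 2 = 0
  c[7] = d·G[:,7] = (11100100101011100001110111)·(00001111111000000011111111) mod 2 = 0+0+0+0+0+1+0+0+1+0+1+0+0+0+0+0+0+0+0+1+1+1+0+1+1+1 mod 2 = 1
  c[8] = d·G[:,8] = (11100100101011100001110111)·(00001000000000000000000000) mod 2 = 0+0+0+0+0+0+0+0+0+0+0+0+0+0+0+0+0+0+0+0+0+0+0+0+0+0 mod 2 = 0
  c[9] = d·G[:,9] = (11100100101011100001110111)·(00000100000000000000000000) mod 2 = 0+0+0+0+0+1+0+0+0+0+0+0+0+0+0+0+0+0+0+0+0+0+0+0+0+0 mod 2 = 1
  c[10] = d·G[:,10] = (11100100101011100001110111)·(00000010000000000000000000) mod 2 = 0+0+0+0+0+0+0+0+0+0+0+0+0+0+0+0+0+0+0+0+0+0+0+0+0+0 mod 2 = 0
  c[11] = d·G[:,11] = (11100100101011100001110111)·(00000001000000000000000000) mod 2 = 0+0+0+0+0+0+0+0+0+0+0+0+0+0+0+0+0+0+0+0+0+0+0+0+0+0 mod 2 = 0
  c[12] = d·G[:,12] = (11100100101011100001110111)·(00000000100000000000000000) mod 2 = 0+0+0+0+0+0+0+0+1+0+0+0+0+0+0+0+0+0+0+0+0+0+0+0+0+0 mod 2 = 1
  c[13] = d·G[:,13] = (11100100101011100001110111)·(00000000010000000000000000) mod 2 = 0+0+0+0+0+0+0+0+0+0+0+0+0+0+0+0+0+0+0+0+0+0+0+0+0+0 mod 2 = 0
  c[14] = d·G[:,14] = (11100100101011100001110111)·(00000000001000000000000000) mod 2 = 0+0+0+0+0+0+0+0+0+0+1+0+0+0+0+0+0+0+0+0+0+0+0+0+0+0 mod 2 = 1
  c[15] = d·G[:,15] = (11100100101011100001110111)·(00000000000111111111111111) mod 2 = 0+0+0+0+0+0+0+0+0+0+0+0+1+1+1+0+0+0+0+1+1+1+0+1+1+1 mod 2 = 1
  c[16] = d·G[:,16] = (11100100101011100001110111)·(00000000000100000000000000) mod 2 = 0+0+0+0+0+0+0+0+0+0+0+0+0+0+0+0+0+0+0+0+0+0+0+0+0+0 mod 2 = 0
  c[17] = d·G[:,17] = (11100100101011100001110111)·(00000000000010000000000000) mod 2 = 0+0+0+0+0+0+0+0+0+0+0+0+1+0+0+0+0+0+0+0+0+0+0+0+0+0 mod 2 = 1
  c[18] = d·G[:,18] = (11100100101011100001110111)·(00000000000001000000000000) mod 2 = 0+0+0+0+0+0+0+0+0+0+0+0+0+1+0+0+0+0+0+0+0+0+0+0+0+0 mod 2 = 1
  c[19] = d·G[:,19] = (11100100101011100001110111)·(00000000000000100000000000) mod 2 = 0+0+0+0+0+0+0+0+0+0+0+0+0+0+1+0+0+0+0+0+0+0+0+0+0+0 mod 2 = 1
  c[20] = d·G[:,20] = (11100100101011100001110111)·(00000000000000010000000000) mod 2 = 0+0+0+0+0+0+0+0+0+0+0+0+0+0+0+0+0+0+0+0+0+0+0+0+0+0 mod 2 = 0
  c[21] = d·G[:,21] = (11100100101011100001110111)·(00000000000000001000000000) mod 2 = 0+0+0+0+0+0+0+0+0+0+0+0+0+0+0+0+0+0+0+0+0+0+0+0+0+0 mod 2 = 0
  c[22] = d·G[:,22] = (11100100101011100001110111)·(00000000000000000100000000) mod 2 = 0+0+0+0+0+0+0+0+0+0+0+0+0+0+0+0+0+0+0+0+0+0+0+0+0+0 mod 2 = 0
  c[23] = d·G[:,23] = (11100100101011100001110111)·(00000000000000000010000000) mod 2 = 0+0+0+0+0+0+0+0+0+0+0+0+0+0+0+0+0+0+0+0+0+0+0+0+0+0 mod 2 = 0
  c[24] = d·G[:,24] = (11100100101011100001110111)·(00000000000000000001000000) mod 2 = 0+0+0+0+0+0+0+0+0+0+0+0+0+0+0+0+0+0+0+1+0+0+0+0+0+0 mod 2 = 1
  c[25] = d·G[:,25] = (11100100101011100001110111)·(00000000000000000000100000) mod 2 = 0+0+0+0+0+0+0+0+0+0+0+0+0+0+0+0+0+0+0+0+1+0+0+0+0+0 mod 2 = 1
  c[26] = d·G[:,26] = (11100100101011100001110111)·(00000000000000000000010000) mod 2 = 0+0+0+0+0+0+0+0+0+0+0+0+0+0+0+0+0+0+0+0+0+1+0+0+0+0 mod 2 = 1
  c[27] = d·G[:,27] = (11100100101011100001110111)·(00000000000000000000001000) mod 2 = 0+0+0+0+0+0+0+0+0+0+0+0+0+0+0+0+0+0+0+0+0+0+0+0+0+0 mod 2 = 0
  c[28] = d·G[:,28] = (11100100101011100001110111)·(00000000000000000000000100) mod 2 = 0+0+0+0+0+0+0+0+0+0+0+0+0+0+0+0+0+0+0+0+0+0+0+1+0+0 mod 2 = 1
  c[29] = d·G[:,29] = (11100100101011100001110111)·(00000000000000000000000010) mod 2 = 0+0+0+0+0+0+0+0+0+0+0+0+0+0+0+0+0+0+0+0+0+0+0+0+1+0 mod 2 = 1
  c[30] = d·G[:,30] = (11100100101011100001110111)·(00000000000000000000000001) mod 2 = 0+0+0+0+0+0+0+0+0+0+0+0+0+0+0+0+0+0+0+0+0+0+0+0+0+1 mod 2 = 1
Codeword = 1010110101001011011100001110111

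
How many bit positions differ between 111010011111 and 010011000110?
XOR = 101001011001, count of 1s = 6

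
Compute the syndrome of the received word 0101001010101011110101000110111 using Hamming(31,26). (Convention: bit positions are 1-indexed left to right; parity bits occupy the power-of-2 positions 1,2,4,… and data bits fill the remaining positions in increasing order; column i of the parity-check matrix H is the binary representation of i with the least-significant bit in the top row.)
Syndrome s = H · r^T (mod 2), r = 0101001010101011110101000110111:
  s[0] = (1010101010101010101010101010101)·(0101001010101011110101000110111) mod 2 = 0+0+0+0+0+0+1+0+1+0+1+0+1+0+1+0+1+0+0+0+0+0+0+0+0+0+1+0+1+0+1 mod 2 = 1
  s[1] = (0110011001100110011001100110011)·(0101001010101011110101000110111) mod 2 = 0+1+0+0+0+0+1+0+0+0+1+0+0+0+1+0+0+1+0+0+0+1+0+0+0+1+1+0+0+1+1 mod 2 = 0
  s[2] = (0001111000011110000111100001111)·(0101001010101011110101000110111) mod 2 = 0+0+0+1+0+0+1+0+0+0+0+0+1+0+1+0+0+0+0+1+0+1+0+0+0+0+0+0+1+1+1 mod 2 = 1
  s[3] = (0000000111111110000000011111111)·(0101001010101011110101000110111) mod 2 = 0+0+0+0+0+0+0+0+1+0+1+0+1+0+1+0+0+0+0+0+0+0+0+0+0+1+1+0+1+1+1 mod 2 = 1
  s[4] = (0000000000000001111111111111111)·(0101001010101011110101000110111) mod 2 = 0+0+0+0+0+0+0+0+0+0+0+0+0+0+0+1+1+1+0+1+0+1+0+0+0+1+1+0+1+1+1 mod 2 = 0
Syndrome = 10110
Non-zero syndrome: error at position 13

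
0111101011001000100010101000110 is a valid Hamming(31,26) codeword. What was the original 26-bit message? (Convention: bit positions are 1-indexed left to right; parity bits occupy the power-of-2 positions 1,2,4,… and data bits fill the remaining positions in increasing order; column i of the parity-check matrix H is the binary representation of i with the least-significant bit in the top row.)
Parity bits occupy power-of-2 positions; data bits are at positions {3,5,6,7,9,10,11,12,13,14,15,17,18,19,20,21,22,23,24,25,26,27,28,29,30,31} (1-indexed).
Extract: c[3]=1 c[5]=1 c[6]=0 c[7]=1 c[9]=1 c[10]=1 c[11]=0 c[12]=0 c[13]=1 c[14]=0 c[15]=0 c[17]=1 c[18]=0 c[19]=0 c[20]=0 c[21]=1 c[22]=0 c[23]=1 c[24]=0 c[25]=1 c[26]=0 c[27]=0 c[28]=0 c[29]=1 c[30]=1 c[31]=0
Data = 11011100100100010101000110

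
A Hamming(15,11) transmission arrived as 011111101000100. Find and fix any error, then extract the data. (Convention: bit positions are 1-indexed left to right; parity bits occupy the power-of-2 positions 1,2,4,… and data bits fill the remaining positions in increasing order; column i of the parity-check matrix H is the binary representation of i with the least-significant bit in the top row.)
Syndrome s = H · r^T (mod 2), r = 011111101000100:
  s[0] = (101010101010101)·(011111101000100) mod 2 = 0+0+1+0+1+0+1+0+1+0+0+0+1+0+0 mod 2 = 1
  s[1] = (011001100110011)·(011111101000100) mod 2 = 0+1+1+0+0+1+1+0+0+0+0+0+0+0+0 mod 2 = 0
  s[2] = (000111100001111)·(011111101000100) mod 2 = 0+0+0+1+1+1+1+0+0+0+0+0+1+0+0 mod 2 = 1
  s[3] = (000000011111111)·(011111101000100) mod 2 = 0+0+0+0+0+0+0+0+1+0+0+0+1+0+0 mod 2 = 0
Syndrome = 1010
Column 5 of H equals this syndrome → error at bit 5 (1-indexed).
Flip bit 5: 011111101000100 → 011101101000100
Extract data bits at positions {3,5,6,7,9,10,11,12,13,14,15}: 10111000100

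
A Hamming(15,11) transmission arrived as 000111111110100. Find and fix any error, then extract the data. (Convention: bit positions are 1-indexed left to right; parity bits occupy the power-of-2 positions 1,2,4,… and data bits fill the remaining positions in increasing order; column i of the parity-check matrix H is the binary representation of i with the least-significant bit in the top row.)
Syndrome s = H · r^T (mod 2), r = 000111111110100:
  s[0] = (101010101010101)·(000111111110100) mod 2 = 0+0+0+0+1+0+1+0+1+0+1+0+1+0+0 mod 2 = 1
  s[1] = (011001100110011)·(000111111110100) mod 2 = 0+0+0+0+0+1+1+0+0+1+1+0+0+0+0 mod 2 = 0
  s[2] = (000111100001111)·(000111111110100) mod 2 = 0+0+0+1+1+1+1+0+0+0+0+0+1+0+0 mod 2 = 1
  s[3] = (000000011111111)·(000111111110100) mod 2 = 0+0+0+0+0+0+0+1+1+1+1+0+1+0+0 mod 2 = 1
Syndrome = 1011
Column 13 of H equals this syndrome → error at bit 13 (1-indexed).
Flip bit 13: 000111111110100 → 000111111110000
Extract data bits at positions {3,5,6,7,9,10,11,12,13,14,15}: 01111110000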